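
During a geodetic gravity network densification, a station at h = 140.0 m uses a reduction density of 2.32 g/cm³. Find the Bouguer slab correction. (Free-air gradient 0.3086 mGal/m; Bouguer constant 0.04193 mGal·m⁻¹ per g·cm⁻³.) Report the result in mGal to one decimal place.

Bouguer slab correction = 0.04193 × 2.32 × 140.0 = 13.6 mGal

13.6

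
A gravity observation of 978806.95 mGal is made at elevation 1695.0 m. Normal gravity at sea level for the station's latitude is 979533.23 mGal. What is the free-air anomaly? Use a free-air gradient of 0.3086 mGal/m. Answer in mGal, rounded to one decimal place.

-203.2

Free-air correction = 0.3086 × 1695.0 = 523.08 mGal
Free-air anomaly = 978806.95 − 979533.23 + (523.08) = -203.20 mGal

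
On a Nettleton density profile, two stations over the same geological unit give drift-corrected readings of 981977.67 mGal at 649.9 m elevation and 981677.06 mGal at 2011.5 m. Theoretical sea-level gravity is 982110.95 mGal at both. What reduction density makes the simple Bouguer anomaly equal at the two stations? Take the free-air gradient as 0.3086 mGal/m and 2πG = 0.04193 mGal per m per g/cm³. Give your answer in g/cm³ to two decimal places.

2.09

Δg_obs = 981677.06 − 981977.67 = -300.61 mGal over Δh = 2011.5 − 649.9 = 1361.6 m
Equal Bouguer anomalies ⇒ Δg_obs + (0.3086 − 0.04193ρ)·Δh = 0
0.3086 − 0.04193ρ = −Δg_obs/Δh = 0.22078
ρ = (0.3086 − 0.22078) / 0.04193 = 2.09 g/cm³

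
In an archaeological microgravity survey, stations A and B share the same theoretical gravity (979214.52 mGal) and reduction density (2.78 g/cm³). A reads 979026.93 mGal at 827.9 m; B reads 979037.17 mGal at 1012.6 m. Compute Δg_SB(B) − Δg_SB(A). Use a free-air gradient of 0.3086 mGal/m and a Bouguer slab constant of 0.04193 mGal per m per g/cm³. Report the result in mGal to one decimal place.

Δg_SB(A) = 979026.93 − 979214.52 + 0.3086×827.9 − 0.04193×2.78×827.9 = -28.60 mGal
Δg_SB(B) = 979037.17 − 979214.52 + 0.3086×1012.6 − 0.04193×2.78×1012.6 = 17.10 mGal
Difference = 17.10 − (-28.60) = 45.70 mGal

45.7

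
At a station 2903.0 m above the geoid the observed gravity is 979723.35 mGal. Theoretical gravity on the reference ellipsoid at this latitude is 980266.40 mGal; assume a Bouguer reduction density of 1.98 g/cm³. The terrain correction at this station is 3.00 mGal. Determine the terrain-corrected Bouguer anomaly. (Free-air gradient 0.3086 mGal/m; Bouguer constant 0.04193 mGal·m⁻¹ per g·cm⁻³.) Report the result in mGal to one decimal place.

Free-air correction = 0.3086 × 2903.0 = 895.87 mGal
Free-air anomaly = 979723.35 − 980266.40 + (895.87) = 352.82 mGal
Bouguer slab correction = 0.04193 × 1.98 × 2903.0 = 241.01 mGal
Simple Bouguer anomaly = 352.82 − (241.01) = 111.81 mGal
Complete Bouguer anomaly = 111.81 + 3.00 = 114.81 mGal

114.8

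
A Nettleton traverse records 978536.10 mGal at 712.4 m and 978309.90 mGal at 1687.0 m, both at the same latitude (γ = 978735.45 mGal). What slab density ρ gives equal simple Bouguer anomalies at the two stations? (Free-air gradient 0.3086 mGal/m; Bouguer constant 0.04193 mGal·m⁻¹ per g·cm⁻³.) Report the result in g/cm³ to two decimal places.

Δg_obs = 978309.90 − 978536.10 = -226.20 mGal over Δh = 1687.0 − 712.4 = 974.6 m
Equal Bouguer anomalies ⇒ Δg_obs + (0.3086 − 0.04193ρ)·Δh = 0
0.3086 − 0.04193ρ = −Δg_obs/Δh = 0.23210
ρ = (0.3086 − 0.23210) / 0.04193 = 1.82 g/cm³

1.82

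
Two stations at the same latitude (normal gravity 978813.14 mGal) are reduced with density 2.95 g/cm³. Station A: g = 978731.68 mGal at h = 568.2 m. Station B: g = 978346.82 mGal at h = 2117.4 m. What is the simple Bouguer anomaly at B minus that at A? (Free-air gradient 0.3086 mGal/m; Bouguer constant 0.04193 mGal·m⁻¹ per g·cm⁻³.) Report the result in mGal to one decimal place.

-98.4

Δg_SB(A) = 978731.68 − 978813.14 + 0.3086×568.2 − 0.04193×2.95×568.2 = 23.60 mGal
Δg_SB(B) = 978346.82 − 978813.14 + 0.3086×2117.4 − 0.04193×2.95×2117.4 = -74.80 mGal
Difference = -74.80 − (23.60) = -98.40 mGal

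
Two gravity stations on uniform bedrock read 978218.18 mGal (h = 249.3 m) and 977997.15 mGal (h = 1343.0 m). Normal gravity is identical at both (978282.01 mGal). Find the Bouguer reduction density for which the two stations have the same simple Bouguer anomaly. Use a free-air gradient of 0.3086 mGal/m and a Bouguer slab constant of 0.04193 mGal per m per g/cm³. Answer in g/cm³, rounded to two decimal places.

Δg_obs = 977997.15 − 978218.18 = -221.03 mGal over Δh = 1343.0 − 249.3 = 1093.7 m
Equal Bouguer anomalies ⇒ Δg_obs + (0.3086 − 0.04193ρ)·Δh = 0
0.3086 − 0.04193ρ = −Δg_obs/Δh = 0.20209
ρ = (0.3086 − 0.20209) / 0.04193 = 2.54 g/cm³

2.54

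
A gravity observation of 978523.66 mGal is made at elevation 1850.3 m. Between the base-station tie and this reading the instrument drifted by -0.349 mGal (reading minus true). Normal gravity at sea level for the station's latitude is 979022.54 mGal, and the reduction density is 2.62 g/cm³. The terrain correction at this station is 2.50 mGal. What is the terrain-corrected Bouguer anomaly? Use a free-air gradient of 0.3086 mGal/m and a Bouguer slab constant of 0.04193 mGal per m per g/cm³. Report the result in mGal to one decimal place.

Drift-corrected reading = 978523.66 − (-0.349) = 978524.009 mGal
Free-air correction = 0.3086 × 1850.3 = 571.00 mGal
Free-air anomaly = 978524.009 − 979022.54 + (571.00) = 72.469 mGal
Bouguer slab correction = 0.04193 × 2.62 × 1850.3 = 203.27 mGal
Simple Bouguer anomaly = 72.469 − (203.27) = -130.801 mGal
Complete Bouguer anomaly = -130.801 + 2.50 = -128.301 mGal

-128.3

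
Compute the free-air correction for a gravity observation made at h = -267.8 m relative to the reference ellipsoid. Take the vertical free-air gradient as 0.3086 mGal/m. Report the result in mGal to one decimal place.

-82.6

Free-air correction = 0.3086 × -267.8 = -82.6 mGal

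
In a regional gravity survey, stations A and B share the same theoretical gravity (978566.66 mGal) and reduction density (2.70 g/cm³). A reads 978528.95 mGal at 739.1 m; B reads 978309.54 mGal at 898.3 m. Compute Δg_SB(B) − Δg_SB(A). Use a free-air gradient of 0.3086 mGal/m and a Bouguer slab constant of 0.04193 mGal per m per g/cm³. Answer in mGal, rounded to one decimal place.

Δg_SB(A) = 978528.95 − 978566.66 + 0.3086×739.1 − 0.04193×2.70×739.1 = 106.70 mGal
Δg_SB(B) = 978309.54 − 978566.66 + 0.3086×898.3 − 0.04193×2.70×898.3 = -81.60 mGal
Difference = -81.60 − (106.70) = -188.30 mGal

-188.3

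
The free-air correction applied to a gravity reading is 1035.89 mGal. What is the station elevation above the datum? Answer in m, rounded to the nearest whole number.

3357

h = 1035.89 / 0.3086 = 3356.74 m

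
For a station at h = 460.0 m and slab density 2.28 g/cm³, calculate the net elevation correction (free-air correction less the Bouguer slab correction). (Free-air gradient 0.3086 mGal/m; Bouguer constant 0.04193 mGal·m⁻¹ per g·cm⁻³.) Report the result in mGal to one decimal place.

Combined gradient = 0.3086 − 0.04193 × 2.28 = 0.2129996 mGal/m
Combined elevation correction = 0.2129996 × 460.0 = 98.0 mGal

98.0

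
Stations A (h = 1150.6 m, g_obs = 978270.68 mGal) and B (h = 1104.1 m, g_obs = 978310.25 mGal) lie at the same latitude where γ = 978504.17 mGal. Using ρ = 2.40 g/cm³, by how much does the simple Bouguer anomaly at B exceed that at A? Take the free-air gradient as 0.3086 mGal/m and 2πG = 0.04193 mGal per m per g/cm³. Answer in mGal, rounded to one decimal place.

29.9

Δg_SB(A) = 978270.68 − 978504.17 + 0.3086×1150.6 − 0.04193×2.40×1150.6 = 5.80 mGal
Δg_SB(B) = 978310.25 − 978504.17 + 0.3086×1104.1 − 0.04193×2.40×1104.1 = 35.70 mGal
Difference = 35.70 − (5.80) = 29.90 mGal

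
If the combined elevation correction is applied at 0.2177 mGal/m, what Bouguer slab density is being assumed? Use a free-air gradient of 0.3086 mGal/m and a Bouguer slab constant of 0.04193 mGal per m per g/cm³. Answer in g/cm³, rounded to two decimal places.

2.17

0.2177 = 0.3086 − 0.04193 × ρ
ρ = (0.3086 − 0.2177) / 0.04193 = 2.17 g/cm³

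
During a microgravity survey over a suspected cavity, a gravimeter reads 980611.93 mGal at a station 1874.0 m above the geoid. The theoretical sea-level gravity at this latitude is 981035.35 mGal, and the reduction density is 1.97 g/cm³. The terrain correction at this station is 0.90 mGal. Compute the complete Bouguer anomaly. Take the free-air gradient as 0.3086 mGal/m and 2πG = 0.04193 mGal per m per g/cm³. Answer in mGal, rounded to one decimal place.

Free-air correction = 0.3086 × 1874.0 = 578.32 mGal
Free-air anomaly = 980611.93 − 981035.35 + (578.32) = 154.90 mGal
Bouguer slab correction = 0.04193 × 1.97 × 1874.0 = 154.80 mGal
Simple Bouguer anomaly = 154.90 − (154.80) = 0.10 mGal
Complete Bouguer anomaly = 0.10 + 0.90 = 1.00 mGal

1.0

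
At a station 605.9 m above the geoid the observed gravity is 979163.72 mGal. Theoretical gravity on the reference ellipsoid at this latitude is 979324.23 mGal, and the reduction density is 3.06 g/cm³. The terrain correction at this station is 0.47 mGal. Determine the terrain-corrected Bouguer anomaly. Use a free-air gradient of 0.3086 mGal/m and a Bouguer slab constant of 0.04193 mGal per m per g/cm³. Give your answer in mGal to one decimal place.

-50.8

Free-air correction = 0.3086 × 605.9 = 186.98 mGal
Free-air anomaly = 979163.72 − 979324.23 + (186.98) = 26.47 mGal
Bouguer slab correction = 0.04193 × 3.06 × 605.9 = 77.74 mGal
Simple Bouguer anomaly = 26.47 − (77.74) = -51.27 mGal
Complete Bouguer anomaly = -51.27 + 0.47 = -50.80 mGal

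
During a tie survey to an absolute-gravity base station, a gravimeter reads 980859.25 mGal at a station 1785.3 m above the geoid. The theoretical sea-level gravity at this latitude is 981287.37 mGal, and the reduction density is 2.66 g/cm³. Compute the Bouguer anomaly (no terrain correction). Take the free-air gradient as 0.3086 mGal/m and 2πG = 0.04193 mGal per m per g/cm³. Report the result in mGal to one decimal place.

-76.3

Free-air correction = 0.3086 × 1785.3 = 550.94 mGal
Free-air anomaly = 980859.25 − 981287.37 + (550.94) = 122.82 mGal
Bouguer slab correction = 0.04193 × 2.66 × 1785.3 = 199.12 mGal
Simple Bouguer anomaly = 122.82 − (199.12) = -76.30 mGal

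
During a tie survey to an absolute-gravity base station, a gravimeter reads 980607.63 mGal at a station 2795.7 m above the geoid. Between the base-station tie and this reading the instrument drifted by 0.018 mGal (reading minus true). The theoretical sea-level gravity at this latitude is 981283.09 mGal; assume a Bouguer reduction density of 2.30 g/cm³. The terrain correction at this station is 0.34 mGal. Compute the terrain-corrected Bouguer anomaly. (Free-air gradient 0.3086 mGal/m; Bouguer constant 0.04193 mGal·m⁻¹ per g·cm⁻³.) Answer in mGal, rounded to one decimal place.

-82.0

Drift-corrected reading = 980607.63 − (0.018) = 980607.612 mGal
Free-air correction = 0.3086 × 2795.7 = 862.75 mGal
Free-air anomaly = 980607.612 − 981283.09 + (862.75) = 187.272 mGal
Bouguer slab correction = 0.04193 × 2.30 × 2795.7 = 269.61 mGal
Simple Bouguer anomaly = 187.272 − (269.61) = -82.338 mGal
Complete Bouguer anomaly = -82.338 + 0.34 = -81.998 mGal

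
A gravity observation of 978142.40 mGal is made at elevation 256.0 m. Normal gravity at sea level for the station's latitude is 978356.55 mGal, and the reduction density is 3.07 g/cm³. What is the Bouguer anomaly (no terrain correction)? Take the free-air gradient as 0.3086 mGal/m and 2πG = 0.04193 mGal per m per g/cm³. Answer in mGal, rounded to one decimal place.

Free-air correction = 0.3086 × 256.0 = 79.00 mGal
Free-air anomaly = 978142.40 − 978356.55 + (79.00) = -135.15 mGal
Bouguer slab correction = 0.04193 × 3.07 × 256.0 = 32.95 mGal
Simple Bouguer anomaly = -135.15 − (32.95) = -168.10 mGal

-168.1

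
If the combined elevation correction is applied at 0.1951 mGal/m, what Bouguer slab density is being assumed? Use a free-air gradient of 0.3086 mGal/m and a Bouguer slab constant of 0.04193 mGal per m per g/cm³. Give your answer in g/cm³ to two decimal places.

2.71

0.1951 = 0.3086 − 0.04193 × ρ
ρ = (0.3086 − 0.1951) / 0.04193 = 2.71 g/cm³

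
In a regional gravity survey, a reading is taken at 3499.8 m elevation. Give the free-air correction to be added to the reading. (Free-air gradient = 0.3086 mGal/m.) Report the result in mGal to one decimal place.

Free-air correction = 0.3086 × 3499.8 = 1080.0 mGal

1080.0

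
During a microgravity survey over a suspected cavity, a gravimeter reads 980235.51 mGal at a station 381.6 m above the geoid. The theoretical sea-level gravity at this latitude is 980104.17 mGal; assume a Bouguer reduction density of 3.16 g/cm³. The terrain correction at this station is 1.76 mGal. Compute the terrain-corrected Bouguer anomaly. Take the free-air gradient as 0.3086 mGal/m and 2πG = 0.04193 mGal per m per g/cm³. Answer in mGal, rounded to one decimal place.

200.3

Free-air correction = 0.3086 × 381.6 = 117.76 mGal
Free-air anomaly = 980235.51 − 980104.17 + (117.76) = 249.10 mGal
Bouguer slab correction = 0.04193 × 3.16 × 381.6 = 50.56 mGal
Simple Bouguer anomaly = 249.10 − (50.56) = 198.54 mGal
Complete Bouguer anomaly = 198.54 + 1.76 = 200.30 mGal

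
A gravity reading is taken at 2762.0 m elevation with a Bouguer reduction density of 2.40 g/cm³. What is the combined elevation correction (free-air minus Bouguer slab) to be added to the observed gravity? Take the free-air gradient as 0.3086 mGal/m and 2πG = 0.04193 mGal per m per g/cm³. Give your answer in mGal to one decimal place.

574.4

Combined gradient = 0.3086 − 0.04193 × 2.40 = 0.2079680 mGal/m
Combined elevation correction = 0.2079680 × 2762.0 = 574.4 mGal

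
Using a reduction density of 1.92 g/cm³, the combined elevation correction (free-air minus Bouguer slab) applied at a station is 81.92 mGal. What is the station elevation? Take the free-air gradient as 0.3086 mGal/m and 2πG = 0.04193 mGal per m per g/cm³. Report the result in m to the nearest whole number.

Combined gradient = 0.3086 − 0.04193 × 1.92 = 0.2280944 mGal/m
h = 81.92 / 0.2280944 = 359.15 m

359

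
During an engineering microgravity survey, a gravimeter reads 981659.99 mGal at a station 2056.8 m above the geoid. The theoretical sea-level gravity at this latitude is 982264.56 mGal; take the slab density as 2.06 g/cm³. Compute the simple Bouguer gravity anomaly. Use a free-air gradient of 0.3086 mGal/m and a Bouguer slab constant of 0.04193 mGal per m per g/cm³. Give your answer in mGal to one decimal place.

Free-air correction = 0.3086 × 2056.8 = 634.73 mGal
Free-air anomaly = 981659.99 − 982264.56 + (634.73) = 30.16 mGal
Bouguer slab correction = 0.04193 × 2.06 × 2056.8 = 177.66 mGal
Simple Bouguer anomaly = 30.16 − (177.66) = -147.50 mGal

-147.5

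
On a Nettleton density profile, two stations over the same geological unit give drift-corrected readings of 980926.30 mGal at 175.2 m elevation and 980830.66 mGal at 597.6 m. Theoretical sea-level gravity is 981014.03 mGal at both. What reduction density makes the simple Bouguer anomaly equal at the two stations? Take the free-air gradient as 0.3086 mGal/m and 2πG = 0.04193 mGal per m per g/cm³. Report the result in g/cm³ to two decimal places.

1.96

Δg_obs = 980830.66 − 980926.30 = -95.64 mGal over Δh = 597.6 − 175.2 = 422.4 m
Equal Bouguer anomalies ⇒ Δg_obs + (0.3086 − 0.04193ρ)·Δh = 0
0.3086 − 0.04193ρ = −Δg_obs/Δh = 0.22642
ρ = (0.3086 − 0.22642) / 0.04193 = 1.96 g/cm³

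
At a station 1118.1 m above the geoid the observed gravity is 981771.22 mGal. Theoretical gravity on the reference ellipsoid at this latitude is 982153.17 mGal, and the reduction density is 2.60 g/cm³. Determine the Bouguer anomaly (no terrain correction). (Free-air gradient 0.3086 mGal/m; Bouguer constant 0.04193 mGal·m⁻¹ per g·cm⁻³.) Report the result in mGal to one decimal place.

Free-air correction = 0.3086 × 1118.1 = 345.05 mGal
Free-air anomaly = 981771.22 − 982153.17 + (345.05) = -36.90 mGal
Bouguer slab correction = 0.04193 × 2.60 × 1118.1 = 121.89 mGal
Simple Bouguer anomaly = -36.90 − (121.89) = -158.79 mGal

-158.8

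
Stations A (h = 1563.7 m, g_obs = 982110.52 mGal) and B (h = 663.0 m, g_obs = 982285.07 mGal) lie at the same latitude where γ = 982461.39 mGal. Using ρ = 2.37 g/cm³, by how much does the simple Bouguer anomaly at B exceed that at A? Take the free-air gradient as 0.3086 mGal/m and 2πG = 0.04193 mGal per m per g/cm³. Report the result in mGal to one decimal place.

Δg_SB(A) = 982110.52 − 982461.39 + 0.3086×1563.7 − 0.04193×2.37×1563.7 = -23.70 mGal
Δg_SB(B) = 982285.07 − 982461.39 + 0.3086×663.0 − 0.04193×2.37×663.0 = -37.60 mGal
Difference = -37.60 − (-23.70) = -13.90 mGal

-13.9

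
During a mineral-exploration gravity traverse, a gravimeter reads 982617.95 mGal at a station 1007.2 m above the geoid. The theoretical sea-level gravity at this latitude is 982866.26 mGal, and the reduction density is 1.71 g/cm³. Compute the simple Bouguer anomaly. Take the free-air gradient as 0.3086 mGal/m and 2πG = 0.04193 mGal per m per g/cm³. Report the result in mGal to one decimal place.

-9.7

Free-air correction = 0.3086 × 1007.2 = 310.82 mGal
Free-air anomaly = 982617.95 − 982866.26 + (310.82) = 62.51 mGal
Bouguer slab correction = 0.04193 × 1.71 × 1007.2 = 72.22 mGal
Simple Bouguer anomaly = 62.51 − (72.22) = -9.71 mGal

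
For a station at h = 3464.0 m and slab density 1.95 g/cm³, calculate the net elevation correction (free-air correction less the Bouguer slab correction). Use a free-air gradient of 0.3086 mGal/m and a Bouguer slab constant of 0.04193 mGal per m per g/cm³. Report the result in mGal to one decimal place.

785.8

Combined gradient = 0.3086 − 0.04193 × 1.95 = 0.2268365 mGal/m
Combined elevation correction = 0.2268365 × 3464.0 = 785.8 mGal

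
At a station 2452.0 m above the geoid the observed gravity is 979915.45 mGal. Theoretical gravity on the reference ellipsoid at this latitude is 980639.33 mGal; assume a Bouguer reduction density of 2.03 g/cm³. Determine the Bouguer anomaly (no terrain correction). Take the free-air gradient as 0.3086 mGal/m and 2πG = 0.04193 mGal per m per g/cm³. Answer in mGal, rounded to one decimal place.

-175.9

Free-air correction = 0.3086 × 2452.0 = 756.69 mGal
Free-air anomaly = 979915.45 − 980639.33 + (756.69) = 32.81 mGal
Bouguer slab correction = 0.04193 × 2.03 × 2452.0 = 208.71 mGal
Simple Bouguer anomaly = 32.81 − (208.71) = -175.90 mGal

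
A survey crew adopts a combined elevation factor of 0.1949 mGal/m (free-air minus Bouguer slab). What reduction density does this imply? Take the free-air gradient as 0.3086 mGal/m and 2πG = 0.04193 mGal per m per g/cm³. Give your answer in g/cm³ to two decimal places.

0.1949 = 0.3086 − 0.04193 × ρ
ρ = (0.3086 − 0.1949) / 0.04193 = 2.71 g/cm³

2.71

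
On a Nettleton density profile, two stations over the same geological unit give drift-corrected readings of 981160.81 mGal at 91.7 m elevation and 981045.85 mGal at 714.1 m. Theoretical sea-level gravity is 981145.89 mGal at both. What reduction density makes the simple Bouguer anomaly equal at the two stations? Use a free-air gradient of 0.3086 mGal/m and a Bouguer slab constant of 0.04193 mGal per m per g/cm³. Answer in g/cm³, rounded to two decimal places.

Δg_obs = 981045.85 − 981160.81 = -114.96 mGal over Δh = 714.1 − 91.7 = 622.4 m
Equal Bouguer anomalies ⇒ Δg_obs + (0.3086 − 0.04193ρ)·Δh = 0
0.3086 − 0.04193ρ = −Δg_obs/Δh = 0.18470
ρ = (0.3086 − 0.18470) / 0.04193 = 2.95 g/cm³

2.95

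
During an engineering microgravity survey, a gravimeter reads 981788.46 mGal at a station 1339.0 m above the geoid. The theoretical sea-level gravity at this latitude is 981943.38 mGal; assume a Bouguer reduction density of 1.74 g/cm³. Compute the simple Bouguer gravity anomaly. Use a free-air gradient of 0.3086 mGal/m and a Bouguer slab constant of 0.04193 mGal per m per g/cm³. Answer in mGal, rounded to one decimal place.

Free-air correction = 0.3086 × 1339.0 = 413.22 mGal
Free-air anomaly = 981788.46 − 981943.38 + (413.22) = 258.30 mGal
Bouguer slab correction = 0.04193 × 1.74 × 1339.0 = 97.69 mGal
Simple Bouguer anomaly = 258.30 − (97.69) = 160.61 mGal

160.6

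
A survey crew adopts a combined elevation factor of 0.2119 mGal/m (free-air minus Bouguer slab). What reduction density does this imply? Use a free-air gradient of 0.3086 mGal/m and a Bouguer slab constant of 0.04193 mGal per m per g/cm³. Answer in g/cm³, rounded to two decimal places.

2.31

0.2119 = 0.3086 − 0.04193 × ρ
ρ = (0.3086 − 0.2119) / 0.04193 = 2.31 g/cm³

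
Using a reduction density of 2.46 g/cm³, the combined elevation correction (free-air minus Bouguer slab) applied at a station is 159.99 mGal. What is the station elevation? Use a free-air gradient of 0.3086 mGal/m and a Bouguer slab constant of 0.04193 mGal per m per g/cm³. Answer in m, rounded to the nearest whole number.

779

Combined gradient = 0.3086 − 0.04193 × 2.46 = 0.2054522 mGal/m
h = 159.99 / 0.2054522 = 778.72 m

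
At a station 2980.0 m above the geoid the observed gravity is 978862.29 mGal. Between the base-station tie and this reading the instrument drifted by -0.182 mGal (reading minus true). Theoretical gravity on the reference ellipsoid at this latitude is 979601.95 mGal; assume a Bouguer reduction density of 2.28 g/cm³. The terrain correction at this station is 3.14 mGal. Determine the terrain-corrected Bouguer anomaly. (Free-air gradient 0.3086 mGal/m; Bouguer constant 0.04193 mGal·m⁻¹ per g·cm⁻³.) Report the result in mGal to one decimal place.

Drift-corrected reading = 978862.29 − (-0.182) = 978862.472 mGal
Free-air correction = 0.3086 × 2980.0 = 919.63 mGal
Free-air anomaly = 978862.472 − 979601.95 + (919.63) = 180.152 mGal
Bouguer slab correction = 0.04193 × 2.28 × 2980.0 = 284.89 mGal
Simple Bouguer anomaly = 180.152 − (284.89) = -104.738 mGal
Complete Bouguer anomaly = -104.738 + 3.14 = -101.598 mGal

-101.6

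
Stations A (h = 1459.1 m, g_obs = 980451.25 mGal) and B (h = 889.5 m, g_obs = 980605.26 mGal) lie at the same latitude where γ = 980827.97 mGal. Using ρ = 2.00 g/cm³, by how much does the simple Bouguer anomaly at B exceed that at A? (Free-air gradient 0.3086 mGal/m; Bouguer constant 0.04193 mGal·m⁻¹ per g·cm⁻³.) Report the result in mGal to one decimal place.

Δg_SB(A) = 980451.25 − 980827.97 + 0.3086×1459.1 − 0.04193×2.00×1459.1 = -48.80 mGal
Δg_SB(B) = 980605.26 − 980827.97 + 0.3086×889.5 − 0.04193×2.00×889.5 = -22.80 mGal
Difference = -22.80 − (-48.80) = 26.00 mGal

26.0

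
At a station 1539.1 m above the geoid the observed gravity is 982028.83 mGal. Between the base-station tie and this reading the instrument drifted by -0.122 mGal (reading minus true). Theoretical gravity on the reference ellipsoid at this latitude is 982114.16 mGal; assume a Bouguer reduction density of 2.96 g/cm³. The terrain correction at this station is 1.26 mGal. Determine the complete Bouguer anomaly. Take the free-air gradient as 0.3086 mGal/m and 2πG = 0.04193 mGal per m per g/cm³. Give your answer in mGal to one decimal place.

200.0

Drift-corrected reading = 982028.83 − (-0.122) = 982028.952 mGal
Free-air correction = 0.3086 × 1539.1 = 474.97 mGal
Free-air anomaly = 982028.952 − 982114.16 + (474.97) = 389.762 mGal
Bouguer slab correction = 0.04193 × 2.96 × 1539.1 = 191.02 mGal
Simple Bouguer anomaly = 389.762 − (191.02) = 198.742 mGal
Complete Bouguer anomaly = 198.742 + 1.26 = 200.002 mGal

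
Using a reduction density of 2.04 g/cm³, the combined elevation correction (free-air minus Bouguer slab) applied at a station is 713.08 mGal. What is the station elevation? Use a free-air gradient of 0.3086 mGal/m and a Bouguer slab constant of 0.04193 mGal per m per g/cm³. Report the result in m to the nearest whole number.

Combined gradient = 0.3086 − 0.04193 × 2.04 = 0.2230628 mGal/m
h = 713.08 / 0.2230628 = 3196.77 m

3197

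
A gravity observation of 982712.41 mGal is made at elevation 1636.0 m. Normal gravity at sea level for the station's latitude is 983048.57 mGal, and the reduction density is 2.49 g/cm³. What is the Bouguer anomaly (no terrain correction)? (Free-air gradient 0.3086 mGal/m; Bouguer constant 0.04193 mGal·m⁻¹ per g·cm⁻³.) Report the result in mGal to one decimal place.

-2.1

Free-air correction = 0.3086 × 1636.0 = 504.87 mGal
Free-air anomaly = 982712.41 − 983048.57 + (504.87) = 168.71 mGal
Bouguer slab correction = 0.04193 × 2.49 × 1636.0 = 170.81 mGal
Simple Bouguer anomaly = 168.71 − (170.81) = -2.10 mGal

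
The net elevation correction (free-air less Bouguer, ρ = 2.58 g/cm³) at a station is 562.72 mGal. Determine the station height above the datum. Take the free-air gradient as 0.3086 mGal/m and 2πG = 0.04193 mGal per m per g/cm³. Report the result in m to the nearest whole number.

2808

Combined gradient = 0.3086 − 0.04193 × 2.58 = 0.2004206 mGal/m
h = 562.72 / 0.2004206 = 2807.70 m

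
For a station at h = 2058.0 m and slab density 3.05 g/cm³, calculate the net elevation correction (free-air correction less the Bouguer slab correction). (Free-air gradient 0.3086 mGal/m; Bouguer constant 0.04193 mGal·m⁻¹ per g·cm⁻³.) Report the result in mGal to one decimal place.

371.9

Combined gradient = 0.3086 − 0.04193 × 3.05 = 0.1807135 mGal/m
Combined elevation correction = 0.1807135 × 2058.0 = 371.9 mGal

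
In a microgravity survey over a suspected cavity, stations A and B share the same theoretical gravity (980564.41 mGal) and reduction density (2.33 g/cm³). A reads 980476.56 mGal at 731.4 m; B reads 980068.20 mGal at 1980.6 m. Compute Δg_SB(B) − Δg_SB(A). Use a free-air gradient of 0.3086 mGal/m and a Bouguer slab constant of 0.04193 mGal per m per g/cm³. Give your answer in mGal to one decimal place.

Δg_SB(A) = 980476.56 − 980564.41 + 0.3086×731.4 − 0.04193×2.33×731.4 = 66.40 mGal
Δg_SB(B) = 980068.20 − 980564.41 + 0.3086×1980.6 − 0.04193×2.33×1980.6 = -78.50 mGal
Difference = -78.50 − (66.40) = -144.90 mGal

-144.9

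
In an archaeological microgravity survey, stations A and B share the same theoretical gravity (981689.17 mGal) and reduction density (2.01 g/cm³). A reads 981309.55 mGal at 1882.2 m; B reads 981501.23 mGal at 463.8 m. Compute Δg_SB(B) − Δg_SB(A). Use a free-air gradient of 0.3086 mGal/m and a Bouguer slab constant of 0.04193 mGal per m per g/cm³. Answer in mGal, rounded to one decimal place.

Δg_SB(A) = 981309.55 − 981689.17 + 0.3086×1882.2 − 0.04193×2.01×1882.2 = 42.60 mGal
Δg_SB(B) = 981501.23 − 981689.17 + 0.3086×463.8 − 0.04193×2.01×463.8 = -83.90 mGal
Difference = -83.90 − (42.60) = -126.50 mGal

-126.5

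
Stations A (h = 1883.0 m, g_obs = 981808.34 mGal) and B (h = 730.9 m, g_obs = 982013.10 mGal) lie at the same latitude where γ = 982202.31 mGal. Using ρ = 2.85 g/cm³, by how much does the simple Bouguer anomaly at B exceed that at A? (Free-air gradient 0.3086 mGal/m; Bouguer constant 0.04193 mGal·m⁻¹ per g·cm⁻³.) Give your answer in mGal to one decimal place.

-13.1

Δg_SB(A) = 981808.34 − 982202.31 + 0.3086×1883.0 − 0.04193×2.85×1883.0 = -37.90 mGal
Δg_SB(B) = 982013.10 − 982202.31 + 0.3086×730.9 − 0.04193×2.85×730.9 = -51.00 mGal
Difference = -51.00 − (-37.90) = -13.10 mGal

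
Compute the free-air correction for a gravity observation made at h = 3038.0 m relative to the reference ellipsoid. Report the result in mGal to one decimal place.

Free-air correction = 0.3086 × 3038.0 = 937.5 mGal

937.5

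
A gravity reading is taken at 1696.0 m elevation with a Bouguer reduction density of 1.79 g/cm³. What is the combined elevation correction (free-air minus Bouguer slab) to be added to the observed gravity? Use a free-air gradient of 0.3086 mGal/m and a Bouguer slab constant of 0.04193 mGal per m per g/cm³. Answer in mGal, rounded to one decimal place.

Combined gradient = 0.3086 − 0.04193 × 1.79 = 0.2335453 mGal/m
Combined elevation correction = 0.2335453 × 1696.0 = 396.1 mGal

396.1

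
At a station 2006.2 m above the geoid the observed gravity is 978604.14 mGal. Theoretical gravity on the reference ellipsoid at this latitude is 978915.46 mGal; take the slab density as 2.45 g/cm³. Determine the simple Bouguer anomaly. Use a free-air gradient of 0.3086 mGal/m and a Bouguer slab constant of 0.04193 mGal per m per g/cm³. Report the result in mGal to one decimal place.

Free-air correction = 0.3086 × 2006.2 = 619.11 mGal
Free-air anomaly = 978604.14 − 978915.46 + (619.11) = 307.79 mGal
Bouguer slab correction = 0.04193 × 2.45 × 2006.2 = 206.09 mGal
Simple Bouguer anomaly = 307.79 − (206.09) = 101.70 mGal

101.7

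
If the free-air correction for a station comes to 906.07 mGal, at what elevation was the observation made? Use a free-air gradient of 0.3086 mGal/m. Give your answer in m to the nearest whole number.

2936

h = 906.07 / 0.3086 = 2936.07 m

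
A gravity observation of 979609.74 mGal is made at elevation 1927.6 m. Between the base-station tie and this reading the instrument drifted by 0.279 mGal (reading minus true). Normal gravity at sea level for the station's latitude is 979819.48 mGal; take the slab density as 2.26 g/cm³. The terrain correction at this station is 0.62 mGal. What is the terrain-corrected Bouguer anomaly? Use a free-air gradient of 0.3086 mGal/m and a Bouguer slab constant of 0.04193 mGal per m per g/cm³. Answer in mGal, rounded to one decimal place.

202.8

Drift-corrected reading = 979609.74 − (0.279) = 979609.461 mGal
Free-air correction = 0.3086 × 1927.6 = 594.86 mGal
Free-air anomaly = 979609.461 − 979819.48 + (594.86) = 384.841 mGal
Bouguer slab correction = 0.04193 × 2.26 × 1927.6 = 182.66 mGal
Simple Bouguer anomaly = 384.841 − (182.66) = 202.181 mGal
Complete Bouguer anomaly = 202.181 + 0.62 = 202.801 mGal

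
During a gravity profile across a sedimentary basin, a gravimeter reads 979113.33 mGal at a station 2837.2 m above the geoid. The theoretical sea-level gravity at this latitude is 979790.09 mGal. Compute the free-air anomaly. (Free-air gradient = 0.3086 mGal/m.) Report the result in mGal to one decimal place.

Free-air correction = 0.3086 × 2837.2 = 875.56 mGal
Free-air anomaly = 979113.33 − 979790.09 + (875.56) = 198.80 mGal

198.8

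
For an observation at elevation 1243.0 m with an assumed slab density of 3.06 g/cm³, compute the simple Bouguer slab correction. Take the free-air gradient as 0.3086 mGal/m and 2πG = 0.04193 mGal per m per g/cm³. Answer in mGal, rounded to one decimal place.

159.5

Bouguer slab correction = 0.04193 × 3.06 × 1243.0 = 159.5 mGal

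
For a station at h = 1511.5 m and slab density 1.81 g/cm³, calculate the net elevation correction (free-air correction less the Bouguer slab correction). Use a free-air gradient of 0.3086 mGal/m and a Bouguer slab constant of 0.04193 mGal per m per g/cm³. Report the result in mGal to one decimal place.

Combined gradient = 0.3086 − 0.04193 × 1.81 = 0.2327067 mGal/m
Combined elevation correction = 0.2327067 × 1511.5 = 351.7 mGal

351.7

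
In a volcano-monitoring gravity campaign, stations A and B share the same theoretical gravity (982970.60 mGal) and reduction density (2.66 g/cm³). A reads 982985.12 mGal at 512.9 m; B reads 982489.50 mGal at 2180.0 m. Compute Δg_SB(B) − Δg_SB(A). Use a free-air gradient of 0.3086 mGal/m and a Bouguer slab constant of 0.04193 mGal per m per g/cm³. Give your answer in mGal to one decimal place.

-167.1

Δg_SB(A) = 982985.12 − 982970.60 + 0.3086×512.9 − 0.04193×2.66×512.9 = 115.60 mGal
Δg_SB(B) = 982489.50 − 982970.60 + 0.3086×2180.0 − 0.04193×2.66×2180.0 = -51.50 mGal
Difference = -51.50 − (115.60) = -167.10 mGal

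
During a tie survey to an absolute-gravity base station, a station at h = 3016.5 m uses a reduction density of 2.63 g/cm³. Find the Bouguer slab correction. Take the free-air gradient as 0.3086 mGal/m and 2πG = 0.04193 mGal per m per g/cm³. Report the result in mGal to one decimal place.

332.6

Bouguer slab correction = 0.04193 × 2.63 × 3016.5 = 332.6 mGal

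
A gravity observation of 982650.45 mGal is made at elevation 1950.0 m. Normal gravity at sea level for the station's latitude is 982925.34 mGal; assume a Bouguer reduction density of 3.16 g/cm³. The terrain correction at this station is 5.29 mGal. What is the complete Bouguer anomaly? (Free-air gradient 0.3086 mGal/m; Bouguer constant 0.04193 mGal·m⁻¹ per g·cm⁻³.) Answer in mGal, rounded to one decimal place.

Free-air correction = 0.3086 × 1950.0 = 601.77 mGal
Free-air anomaly = 982650.45 − 982925.34 + (601.77) = 326.88 mGal
Bouguer slab correction = 0.04193 × 3.16 × 1950.0 = 258.37 mGal
Simple Bouguer anomaly = 326.88 − (258.37) = 68.51 mGal
Complete Bouguer anomaly = 68.51 + 5.29 = 73.80 mGal

73.8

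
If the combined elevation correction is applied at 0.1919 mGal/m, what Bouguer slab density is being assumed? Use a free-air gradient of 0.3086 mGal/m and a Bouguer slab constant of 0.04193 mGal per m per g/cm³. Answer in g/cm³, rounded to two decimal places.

0.1919 = 0.3086 − 0.04193 × ρ
ρ = (0.3086 − 0.1919) / 0.04193 = 2.78 g/cm³

2.78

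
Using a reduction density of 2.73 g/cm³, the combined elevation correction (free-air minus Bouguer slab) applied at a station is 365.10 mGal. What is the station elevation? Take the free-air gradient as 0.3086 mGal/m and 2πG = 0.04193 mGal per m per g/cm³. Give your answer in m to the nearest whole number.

1881

Combined gradient = 0.3086 − 0.04193 × 2.73 = 0.1941311 mGal/m
h = 365.10 / 0.1941311 = 1880.69 m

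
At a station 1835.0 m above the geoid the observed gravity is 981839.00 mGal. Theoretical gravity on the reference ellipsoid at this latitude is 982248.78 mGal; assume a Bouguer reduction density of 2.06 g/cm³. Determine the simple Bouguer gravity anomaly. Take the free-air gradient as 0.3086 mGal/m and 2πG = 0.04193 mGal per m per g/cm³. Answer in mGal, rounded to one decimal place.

Free-air correction = 0.3086 × 1835.0 = 566.28 mGal
Free-air anomaly = 981839.00 − 982248.78 + (566.28) = 156.50 mGal
Bouguer slab correction = 0.04193 × 2.06 × 1835.0 = 158.50 mGal
Simple Bouguer anomaly = 156.50 − (158.50) = -2.00 mGal

-2.0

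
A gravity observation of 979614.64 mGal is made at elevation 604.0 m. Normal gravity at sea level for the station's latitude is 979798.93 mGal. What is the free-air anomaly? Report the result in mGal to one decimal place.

2.1

Free-air correction = 0.3086 × 604.0 = 186.39 mGal
Free-air anomaly = 979614.64 − 979798.93 + (186.39) = 2.10 mGal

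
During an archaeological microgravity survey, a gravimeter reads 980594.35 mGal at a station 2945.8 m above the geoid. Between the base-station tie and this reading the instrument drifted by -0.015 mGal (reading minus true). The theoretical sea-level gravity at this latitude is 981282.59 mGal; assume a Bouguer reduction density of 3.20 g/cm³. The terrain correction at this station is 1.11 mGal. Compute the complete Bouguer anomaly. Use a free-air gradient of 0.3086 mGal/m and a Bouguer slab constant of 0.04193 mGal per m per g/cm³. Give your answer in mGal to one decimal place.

Drift-corrected reading = 980594.35 − (-0.015) = 980594.365 mGal
Free-air correction = 0.3086 × 2945.8 = 909.07 mGal
Free-air anomaly = 980594.365 − 981282.59 + (909.07) = 220.845 mGal
Bouguer slab correction = 0.04193 × 3.20 × 2945.8 = 395.26 mGal
Simple Bouguer anomaly = 220.845 − (395.26) = -174.415 mGal
Complete Bouguer anomaly = -174.415 + 1.11 = -173.305 mGal

-173.3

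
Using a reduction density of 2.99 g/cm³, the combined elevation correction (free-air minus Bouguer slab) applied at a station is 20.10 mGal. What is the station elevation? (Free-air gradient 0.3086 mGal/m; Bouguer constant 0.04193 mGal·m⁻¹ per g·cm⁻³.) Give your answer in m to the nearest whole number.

Combined gradient = 0.3086 − 0.04193 × 2.99 = 0.1832293 mGal/m
h = 20.10 / 0.1832293 = 109.70 m

110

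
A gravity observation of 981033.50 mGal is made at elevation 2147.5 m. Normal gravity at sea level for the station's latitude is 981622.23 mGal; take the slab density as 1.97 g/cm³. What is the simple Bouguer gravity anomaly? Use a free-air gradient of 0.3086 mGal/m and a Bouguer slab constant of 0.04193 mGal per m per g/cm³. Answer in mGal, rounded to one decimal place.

Free-air correction = 0.3086 × 2147.5 = 662.72 mGal
Free-air anomaly = 981033.50 − 981622.23 + (662.72) = 73.99 mGal
Bouguer slab correction = 0.04193 × 1.97 × 2147.5 = 177.39 mGal
Simple Bouguer anomaly = 73.99 − (177.39) = -103.40 mGal

-103.4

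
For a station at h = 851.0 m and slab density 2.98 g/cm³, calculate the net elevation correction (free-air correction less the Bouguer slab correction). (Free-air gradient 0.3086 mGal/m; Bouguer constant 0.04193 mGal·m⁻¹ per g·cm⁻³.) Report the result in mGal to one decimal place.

Combined gradient = 0.3086 − 0.04193 × 2.98 = 0.1836486 mGal/m
Combined elevation correction = 0.1836486 × 851.0 = 156.3 mGal

156.3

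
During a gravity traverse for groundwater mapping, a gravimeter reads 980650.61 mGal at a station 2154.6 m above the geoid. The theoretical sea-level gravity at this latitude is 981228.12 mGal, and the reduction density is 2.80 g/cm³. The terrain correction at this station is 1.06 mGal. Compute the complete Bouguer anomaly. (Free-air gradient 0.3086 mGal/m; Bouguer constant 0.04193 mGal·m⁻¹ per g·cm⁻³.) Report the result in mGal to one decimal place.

Free-air correction = 0.3086 × 2154.6 = 664.91 mGal
Free-air anomaly = 980650.61 − 981228.12 + (664.91) = 87.40 mGal
Bouguer slab correction = 0.04193 × 2.80 × 2154.6 = 252.96 mGal
Simple Bouguer anomaly = 87.40 − (252.96) = -165.56 mGal
Complete Bouguer anomaly = -165.56 + 1.06 = -164.50 mGal

-164.5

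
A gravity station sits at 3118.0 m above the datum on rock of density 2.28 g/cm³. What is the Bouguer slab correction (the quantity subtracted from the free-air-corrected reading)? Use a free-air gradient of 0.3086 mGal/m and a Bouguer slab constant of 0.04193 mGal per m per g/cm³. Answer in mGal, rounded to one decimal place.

298.1

Bouguer slab correction = 0.04193 × 2.28 × 3118.0 = 298.1 mGal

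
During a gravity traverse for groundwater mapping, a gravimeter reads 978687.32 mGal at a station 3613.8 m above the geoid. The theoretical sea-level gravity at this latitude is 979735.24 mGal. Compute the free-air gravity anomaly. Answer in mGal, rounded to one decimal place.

67.3

Free-air correction = 0.3086 × 3613.8 = 1115.22 mGal
Free-air anomaly = 978687.32 − 979735.24 + (1115.22) = 67.30 mGal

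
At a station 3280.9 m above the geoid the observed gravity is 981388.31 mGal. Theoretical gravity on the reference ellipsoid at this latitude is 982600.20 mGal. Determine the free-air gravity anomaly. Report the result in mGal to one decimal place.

Free-air correction = 0.3086 × 3280.9 = 1012.49 mGal
Free-air anomaly = 981388.31 − 982600.20 + (1012.49) = -199.40 mGal

-199.4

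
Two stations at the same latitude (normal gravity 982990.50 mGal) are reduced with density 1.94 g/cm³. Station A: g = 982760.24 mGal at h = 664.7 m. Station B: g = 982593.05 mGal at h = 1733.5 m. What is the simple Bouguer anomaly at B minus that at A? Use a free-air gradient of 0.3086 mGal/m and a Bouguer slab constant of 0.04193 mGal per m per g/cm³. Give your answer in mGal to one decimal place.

Δg_SB(A) = 982760.24 − 982990.50 + 0.3086×664.7 − 0.04193×1.94×664.7 = -79.20 mGal
Δg_SB(B) = 982593.05 − 982990.50 + 0.3086×1733.5 − 0.04193×1.94×1733.5 = -3.50 mGal
Difference = -3.50 − (-79.20) = 75.70 mGal

75.7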